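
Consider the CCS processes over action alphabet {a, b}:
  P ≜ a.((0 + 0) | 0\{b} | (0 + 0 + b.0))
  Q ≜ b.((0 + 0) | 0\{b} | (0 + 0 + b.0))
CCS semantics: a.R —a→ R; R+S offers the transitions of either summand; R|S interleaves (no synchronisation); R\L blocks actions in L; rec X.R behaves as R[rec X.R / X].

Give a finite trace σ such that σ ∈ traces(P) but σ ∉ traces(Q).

a

P's transition system — 3 states:
  p0 = a.((0 + 0) | 0\{b} | (0 + 0 + b.0)) has moves --a--▸ p1
  p1 = (0 + 0) | 0\{b} | (0 + 0 + b.0) has moves --b--▸ p2
  p2 = (0 + 0) | 0\{b} | 0 has moves ·
Q's transition system — 3 states:
  q0 = b.((0 + 0) | 0\{b} | (0 + 0 + b.0)) has moves --b--▸ q1
  q1 = (0 + 0) | 0\{b} | (0 + 0 + b.0) has moves --b--▸ q2
  q2 = (0 + 0) | 0\{b} | 0 has moves ·
Trace ⟨a⟩ through P, begin at {p0}:
  after a @ step 1: {p1}
  — P admits the full trace.
Trace ⟨a⟩ through Q, begin at {q0}:
  after a @ step 1: ∅ (Q stuck)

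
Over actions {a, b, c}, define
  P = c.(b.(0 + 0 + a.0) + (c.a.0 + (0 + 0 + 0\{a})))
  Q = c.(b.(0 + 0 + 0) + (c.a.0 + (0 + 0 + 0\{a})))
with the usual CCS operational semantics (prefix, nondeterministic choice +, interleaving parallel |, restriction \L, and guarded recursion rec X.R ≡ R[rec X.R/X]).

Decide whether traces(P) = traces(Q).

LTS(P): 5 reachable states
  u0 = c.(b.(0 + 0 + a.0) + (c.a.0 + (0 + 0 + 0\{a}))) | --c--▸ u1
  u1 = b.(0 + 0 + a.0) + (c.a.0 + (0 + 0 + 0\{a})) | --b--▸ u2, --c--▸ u3
  u2 = 0 + 0 + a.0 | --a--▸ u4
  u3 = a.0 | --a--▸ u4
  u4 = 0 | stopped
LTS(Q): 5 reachable states
  v0 = c.(b.(0 + 0 + 0) + (c.a.0 + (0 + 0 + 0\{a}))) | --c--▸ v1
  v1 = b.(0 + 0 + 0) + (c.a.0 + (0 + 0 + 0\{a})) | --b--▸ v2, --c--▸ v3
  v2 = 0 + 0 + 0 | stopped
  v3 = a.0 | --a--▸ v4
  v4 = 0 | stopped
Executing cba from P (initial set {u0}):
  step 1 (c): {u1}
  step 2 (b): {u2}
  step 3 (a): {u4}
  P completes σ.
Executing cba from Q (initial set {v0}):
  step 1 (c): {v1}
  step 2 (b): {v2}
  step 3 (a): ∅  — Q cannot continue

trace-distinct — witness ⟨cba⟩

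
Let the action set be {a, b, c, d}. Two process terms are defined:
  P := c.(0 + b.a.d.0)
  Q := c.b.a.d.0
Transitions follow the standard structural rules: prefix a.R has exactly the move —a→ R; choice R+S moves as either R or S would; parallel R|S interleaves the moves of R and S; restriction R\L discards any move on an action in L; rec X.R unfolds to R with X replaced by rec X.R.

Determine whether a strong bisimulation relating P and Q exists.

LTS(P): 5 reachable states
  m0 = c.(0 + b.a.d.0) has moves --c--▸ m1
  m1 = 0 + b.a.d.0 has moves --b--▸ m2
  m2 = a.d.0 has moves --a--▸ m3
  m3 = d.0 has moves --d--▸ m4
  m4 = 0 has moves ∅
LTS(Q): 5 reachable states
  n0 = c.b.a.d.0 has moves --c--▸ n1
  n1 = b.a.d.0 has moves --b--▸ n2
  n2 = a.d.0 has moves --a--▸ n3
  n3 = d.0 has moves --d--▸ n4
  n4 = 0 has moves ∅
Coarsest stable partition (strong bisimilarity classes):
  B0 = {m0, n0}
  B1 = {m1, n1}
  B2 = {m2, n2}
  B3 = {m3, n3}
  B4 = {m4, n4}
m0 ∈ B0, n0 ∈ B0 → same block

P ~ Q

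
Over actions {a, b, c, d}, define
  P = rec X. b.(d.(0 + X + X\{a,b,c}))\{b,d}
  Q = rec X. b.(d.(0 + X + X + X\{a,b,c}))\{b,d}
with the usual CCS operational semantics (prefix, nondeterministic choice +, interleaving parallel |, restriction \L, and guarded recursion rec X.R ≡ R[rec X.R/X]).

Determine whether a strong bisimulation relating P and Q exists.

YES

Reachable graph of P (2 states):
  p0 = rec X. b.(d.(0 + X + X\{a,b,c}))\{b,d} ⊢ ··b··> p1
  p1 = (d.(0 + (rec X. b.(d.(0 + X + X\{a,b,c}))\{b,d}) + (rec X. b.(d.(0 + X + X\{a,b,c}))\{b,d})\{a,b,c}))\{b,d} ⊢ stopped
Reachable graph of Q (2 states):
  q0 = rec X. b.(d.(0 + X + X + X\{a,b,c}))\{b,d} ⊢ ··b··> q1
  q1 = (d.(0 + (rec X. b.(d.(0 + X + X + X\{a,b,c}))\{b,d}) + (rec X. b.(d.(0 + X + X + X\{a,b,c}))\{b,d}) + (rec X. b.(d.(0 + X + X + X\{a,b,c}))\{b,d})\{a,b,c}))\{b,d} ⊢ stopped
Coarsest stable partition (strong bisimilarity classes):
  B0 = {p0, q0}
  B1 = {p1, q1}
p0 ∈ B0, q0 ∈ B0 → same block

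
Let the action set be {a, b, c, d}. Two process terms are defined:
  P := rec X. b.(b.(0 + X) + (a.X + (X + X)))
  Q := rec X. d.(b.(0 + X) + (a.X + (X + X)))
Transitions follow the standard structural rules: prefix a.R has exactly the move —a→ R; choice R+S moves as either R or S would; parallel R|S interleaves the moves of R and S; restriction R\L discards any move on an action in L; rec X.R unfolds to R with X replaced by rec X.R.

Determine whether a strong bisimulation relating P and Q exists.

P ≁ Q

LTS(P): 3 reachable states
  p0 = rec X. b.(b.(0 + X) + (a.X + (X + X))) :: ··b··> p1
  p1 = b.(0 + (rec X. b.(b.(0 + X) + (a.X + (X + X))))) + (a.(rec X. b.(b.(0 + X) + (a.X + (X + X)))) + ((rec X. b.(b.(0 + X) + (a.X + (X + X)))) + (rec X. b.(b.(0 + X) + (a.X + (X + X)))))) :: ··a··> p0, ··b··> p1, ··b··> p2
  p2 = 0 + (rec X. b.(b.(0 + X) + (a.X + (X + X)))) :: ··b··> p1
LTS(Q): 3 reachable states
  q0 = rec X. d.(b.(0 + X) + (a.X + (X + X))) :: ··d··> q1
  q1 = b.(0 + (rec X. d.(b.(0 + X) + (a.X + (X + X))))) + (a.(rec X. d.(b.(0 + X) + (a.X + (X + X)))) + ((rec X. d.(b.(0 + X) + (a.X + (X + X)))) + (rec X. d.(b.(0 + X) + (a.X + (X + X)))))) :: ··a··> q0, ··b··> q2, ··d··> q1
  q2 = 0 + (rec X. d.(b.(0 + X) + (a.X + (X + X)))) :: ··d··> q1
Bisimilarity quotient blocks:
  B0 = {p0, p2}
  B1 = {p1}
  B2 = {q0, q2}
  B3 = {q1}
p0 ∈ B0, q0 ∈ B2 → different blocks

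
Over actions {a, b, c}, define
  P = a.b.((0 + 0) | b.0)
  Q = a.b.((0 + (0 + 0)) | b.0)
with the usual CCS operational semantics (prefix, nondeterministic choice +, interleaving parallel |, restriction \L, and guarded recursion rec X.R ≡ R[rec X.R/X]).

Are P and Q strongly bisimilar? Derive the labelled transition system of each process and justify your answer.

P's transition system — 4 states:
  s0 = a.b.((0 + 0) | b.0) → ··a··> s1
  s1 = b.((0 + 0) | b.0) → ··b··> s2
  s2 = (0 + 0) | b.0 → ··b··> s3
  s3 = (0 + 0) | 0 → (no moves)
Q's transition system — 4 states:
  t0 = a.b.((0 + (0 + 0)) | b.0) → ··a··> t1
  t1 = b.((0 + (0 + 0)) | b.0) → ··b··> t2
  t2 = (0 + (0 + 0)) | b.0 → ··b··> t3
  t3 = (0 + (0 + 0)) | 0 → (no moves)
Bisimilarity quotient blocks:
  B0 = {s0, t0}
  B1 = {s1, t1}
  B2 = {s2, t2}
  B3 = {s3, t3}
s0 ∈ B0, t0 ∈ B0 → same block

bisimilar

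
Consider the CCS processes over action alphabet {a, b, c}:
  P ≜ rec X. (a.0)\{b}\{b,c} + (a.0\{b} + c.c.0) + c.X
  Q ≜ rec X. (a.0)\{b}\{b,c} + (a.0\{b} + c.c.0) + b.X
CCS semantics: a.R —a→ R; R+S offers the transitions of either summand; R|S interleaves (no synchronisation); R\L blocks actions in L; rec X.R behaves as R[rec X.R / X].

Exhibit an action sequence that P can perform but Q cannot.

ca

Reachable graph of P (5 states):
  p0 = rec X. (a.0)\{b}\{b,c} + (a.0\{b} + c.c.0) + c.X ⊢ =a=> p1, =a=> p2, =c=> p0, =c=> p3
  p1 = 0\{b} ⊢ ·
  p2 = 0\{b}\{b,c} ⊢ ·
  p3 = c.0 ⊢ =c=> p4
  p4 = 0 ⊢ ·
Reachable graph of Q (5 states):
  q0 = rec X. (a.0)\{b}\{b,c} + (a.0\{b} + c.c.0) + b.X ⊢ =a=> q1, =a=> q2, =b=> q0, =c=> q3
  q1 = 0\{b} ⊢ ·
  q2 = 0\{b}\{b,c} ⊢ ·
  q3 = c.0 ⊢ =c=> q4
  q4 = 0 ⊢ ·
Executing ca from P (initial set {p0}):
  [1] c ⇒ {p0, p3}
  [2] a ⇒ {p1, p2}
  ✓ P
Executing ca from Q (initial set {q0}):
  [1] c ⇒ {q3}
  [2] a ⇒ ∅  — Q cannot continue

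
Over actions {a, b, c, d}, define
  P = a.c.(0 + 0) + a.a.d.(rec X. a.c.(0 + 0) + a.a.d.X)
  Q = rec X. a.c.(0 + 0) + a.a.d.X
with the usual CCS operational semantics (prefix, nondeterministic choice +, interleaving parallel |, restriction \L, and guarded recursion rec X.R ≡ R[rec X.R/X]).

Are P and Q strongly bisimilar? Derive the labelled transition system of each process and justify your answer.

Reachable graph of P (6 states):
  p0 = a.c.(0 + 0) + a.a.d.(rec X. a.c.(0 + 0) + a.a.d.X) ⊢ -a-> p1, -a-> p2
  p1 = a.d.(rec X. a.c.(0 + 0) + a.a.d.X) ⊢ -a-> p3
  p2 = c.(0 + 0) ⊢ -c-> p4
  p3 = d.(rec X. a.c.(0 + 0) + a.a.d.X) ⊢ -d-> p5
  p4 = 0 + 0 ⊢ stopped
  p5 = rec X. a.c.(0 + 0) + a.a.d.X ⊢ -a-> p1, -a-> p2
Reachable graph of Q (5 states):
  q0 = rec X. a.c.(0 + 0) + a.a.d.X ⊢ -a-> q1, -a-> q2
  q1 = a.d.(rec X. a.c.(0 + 0) + a.a.d.X) ⊢ -a-> q3
  q2 = c.(0 + 0) ⊢ -c-> q4
  q3 = d.(rec X. a.c.(0 + 0) + a.a.d.X) ⊢ -d-> q0
  q4 = 0 + 0 ⊢ stopped
Bisimilarity quotient blocks:
  B0 = {p0, p5, q0}
  B1 = {p2, q2}
  B2 = {p4, q4}
  B3 = {p1, q1}
  B4 = {p3, q3}
p0 ∈ B0, q0 ∈ B0 → same block

YES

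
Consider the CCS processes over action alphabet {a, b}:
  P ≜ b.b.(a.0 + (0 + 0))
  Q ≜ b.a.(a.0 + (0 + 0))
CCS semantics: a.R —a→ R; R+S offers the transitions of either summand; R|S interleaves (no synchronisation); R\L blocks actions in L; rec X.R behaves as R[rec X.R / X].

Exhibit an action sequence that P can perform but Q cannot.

LTS(P): 4 reachable states
  m0 = b.b.(a.0 + (0 + 0)) has moves —b→ m1
  m1 = b.(a.0 + (0 + 0)) has moves —b→ m2
  m2 = a.0 + (0 + 0) has moves —a→ m3
  m3 = 0 has moves (no moves)
LTS(Q): 4 reachable states
  n0 = b.a.(a.0 + (0 + 0)) has moves —b→ n1
  n1 = a.(a.0 + (0 + 0)) has moves —a→ n2
  n2 = a.0 + (0 + 0) has moves —a→ n3
  n3 = 0 has moves (no moves)
Trace ⟨bb⟩ through P, begin at {m0}:
  [1] b ⇒ {m1}
  [2] b ⇒ {m2}
  ✓ P
Trace ⟨bb⟩ through Q, begin at {n0}:
  [1] b ⇒ {n1}
  [2] b ⇒ ∅ (Q stuck)

bb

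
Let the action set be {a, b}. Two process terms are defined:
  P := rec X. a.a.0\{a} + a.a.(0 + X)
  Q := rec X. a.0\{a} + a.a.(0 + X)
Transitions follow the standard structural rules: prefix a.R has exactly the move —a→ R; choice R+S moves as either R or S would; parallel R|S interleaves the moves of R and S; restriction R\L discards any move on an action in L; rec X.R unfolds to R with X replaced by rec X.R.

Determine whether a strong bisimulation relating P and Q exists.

P's transition system — 5 states:
  p0 = rec X. a.a.0\{a} + a.a.(0 + X) | —a→ p1, —a→ p2
  p1 = a.(0 + (rec X. a.a.0\{a} + a.a.(0 + X))) | —a→ p3
  p2 = a.0\{a} | —a→ p4
  p3 = 0 + (rec X. a.a.0\{a} + a.a.(0 + X)) | —a→ p1, —a→ p2
  p4 = 0\{a} | ·
Q's transition system — 4 states:
  q0 = rec X. a.0\{a} + a.a.(0 + X) | —a→ q1, —a→ q2
  q1 = 0\{a} | ·
  q2 = a.(0 + (rec X. a.0\{a} + a.a.(0 + X))) | —a→ q3
  q3 = 0 + (rec X. a.0\{a} + a.a.(0 + X)) | —a→ q1, —a→ q2
Bisimilarity quotient blocks:
  B0 = {p0, p3}
  B1 = {p2}
  B2 = {p4, q1}
  B3 = {p1}
  B4 = {q0, q3}
  B5 = {q2}
p0 ∈ B0, q0 ∈ B4 → different blocks

not bisimilar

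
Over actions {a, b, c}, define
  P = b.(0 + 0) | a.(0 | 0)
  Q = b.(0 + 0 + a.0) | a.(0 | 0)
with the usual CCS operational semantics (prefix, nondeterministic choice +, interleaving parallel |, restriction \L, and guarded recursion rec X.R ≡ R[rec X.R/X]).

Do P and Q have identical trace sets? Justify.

LTS(P): 4 reachable states
  u0 = b.(0 + 0) | a.(0 | 0) → --a--▸ u1, --b--▸ u2
  u1 = b.(0 + 0) | (0 | 0) → --b--▸ u3
  u2 = (0 + 0) | a.(0 | 0) → --a--▸ u3
  u3 = (0 + 0) | (0 | 0) → ∅
LTS(Q): 6 reachable states
  v0 = b.(0 + 0 + a.0) | a.(0 | 0) → --a--▸ v1, --b--▸ v2
  v1 = b.(0 + 0 + a.0) | (0 | 0) → --b--▸ v3
  v2 = (0 + 0 + a.0) | a.(0 | 0) → --a--▸ v3, --a--▸ v4
  v3 = (0 + 0 + a.0) | (0 | 0) → --a--▸ v5
  v4 = 0 | a.(0 | 0) → --a--▸ v5
  v5 = 0 | (0 | 0) → ∅
Executing aba from Q (initial set {v0}):
  step 1 (a): {v1}
  step 2 (b): {v3}
  step 3 (a): {v5}
  — Q admits the full trace.
Executing aba from P (initial set {u0}):
  step 1 (a): {u1}
  step 2 (b): {u3}
  step 3 (a): ∅  — P cannot continue

trace-distinct — witness ⟨aba⟩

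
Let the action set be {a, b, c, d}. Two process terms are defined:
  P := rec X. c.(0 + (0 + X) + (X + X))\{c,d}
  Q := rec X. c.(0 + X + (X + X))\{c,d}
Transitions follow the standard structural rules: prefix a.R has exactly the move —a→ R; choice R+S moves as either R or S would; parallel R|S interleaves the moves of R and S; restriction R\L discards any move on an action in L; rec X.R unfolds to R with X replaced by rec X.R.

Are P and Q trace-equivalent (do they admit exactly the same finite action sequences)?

trace-equivalent

Reachable graph of P (2 states):
  p0 = rec X. c.(0 + (0 + X) + (X + X))\{c,d} | -c-> p1
  p1 = (0 + (0 + (rec X. c.(0 + (0 + X) + (X + X))\{c,d})) + ((rec X. c.(0 + (0 + X) + (X + X))\{c,d}) + (rec X. c.(0 + (0 + X) + (X + X))\{c,d})))\{c,d} | ∅
Reachable graph of Q (2 states):
  q0 = rec X. c.(0 + X + (X + X))\{c,d} | -c-> q1
  q1 = (0 + (rec X. c.(0 + X + (X + X))\{c,d}) + ((rec X. c.(0 + X + (X + X))\{c,d}) + (rec X. c.(0 + X + (X + X))\{c,d})))\{c,d} | ∅
Coarsest stable partition (strong bisimilarity classes):
  B0 = {p0, q0}
  B1 = {p1, q1}
p0 ∈ B0, q0 ∈ B0 → same block
Bisimilar ⇒ trace-equivalent.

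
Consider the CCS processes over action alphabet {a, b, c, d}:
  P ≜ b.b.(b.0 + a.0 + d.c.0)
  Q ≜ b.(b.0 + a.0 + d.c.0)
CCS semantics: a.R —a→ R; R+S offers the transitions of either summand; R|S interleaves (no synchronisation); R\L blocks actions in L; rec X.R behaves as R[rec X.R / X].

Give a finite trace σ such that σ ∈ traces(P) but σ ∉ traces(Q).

bba

Reachable graph of P (5 states):
  s0 = b.b.(b.0 + a.0 + d.c.0) → --b--▸ s1
  s1 = b.(b.0 + a.0 + d.c.0) → --b--▸ s2
  s2 = b.0 + a.0 + d.c.0 → --a--▸ s3, --b--▸ s3, --d--▸ s4
  s3 = 0 → stopped
  s4 = c.0 → --c--▸ s3
Reachable graph of Q (4 states):
  t0 = b.(b.0 + a.0 + d.c.0) → --b--▸ t1
  t1 = b.0 + a.0 + d.c.0 → --a--▸ t2, --b--▸ t2, --d--▸ t3
  t2 = 0 → stopped
  t3 = c.0 → --c--▸ t2
Run σ = ⟨bba⟩ on P: start {s0}
  after b @ step 1: {s1}
  after b @ step 2: {s2}
  after a @ step 3: {s3}
  P completes σ.
Run σ = ⟨bba⟩ on Q: start {t0}
  after b @ step 1: {t1}
  after b @ step 2: {t2}
  after a @ step 3: ∅  — Q cannot continue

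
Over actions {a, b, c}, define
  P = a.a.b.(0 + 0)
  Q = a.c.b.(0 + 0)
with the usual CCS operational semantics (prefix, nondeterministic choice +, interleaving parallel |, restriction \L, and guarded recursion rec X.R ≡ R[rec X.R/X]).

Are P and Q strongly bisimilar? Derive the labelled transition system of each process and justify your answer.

LTS(P): 4 reachable states
  u0 = a.a.b.(0 + 0) → -a-> u1
  u1 = a.b.(0 + 0) → -a-> u2
  u2 = b.(0 + 0) → -b-> u3
  u3 = 0 + 0 → stopped
LTS(Q): 4 reachable states
  v0 = a.c.b.(0 + 0) → -a-> v1
  v1 = c.b.(0 + 0) → -c-> v2
  v2 = b.(0 + 0) → -b-> v3
  v3 = 0 + 0 → stopped
Coarsest stable partition (strong bisimilarity classes):
  B0 = {u0}
  B1 = {u1}
  B2 = {u2, v2}
  B3 = {u3, v3}
  B4 = {v0}
  B5 = {v1}
u0 ∈ B0, v0 ∈ B4 → different blocks

not bisimilar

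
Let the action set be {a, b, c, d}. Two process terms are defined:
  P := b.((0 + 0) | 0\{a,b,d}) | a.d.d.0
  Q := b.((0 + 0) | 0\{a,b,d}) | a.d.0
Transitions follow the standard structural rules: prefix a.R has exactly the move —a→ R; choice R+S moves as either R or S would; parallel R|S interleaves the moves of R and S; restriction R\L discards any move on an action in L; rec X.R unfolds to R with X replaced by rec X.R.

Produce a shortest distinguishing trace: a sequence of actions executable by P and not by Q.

add

Reachable graph of P (8 states):
  p0 = b.((0 + 0) | 0\{a,b,d}) | a.d.d.0 → ··a··> p1, ··b··> p2
  p1 = b.((0 + 0) | 0\{a,b,d}) | d.d.0 → ··b··> p3, ··d··> p4
  p2 = (0 + 0) | 0\{a,b,d} | a.d.d.0 → ··a··> p3
  p3 = (0 + 0) | 0\{a,b,d} | d.d.0 → ··d··> p5
  p4 = b.((0 + 0) | 0\{a,b,d}) | d.0 → ··b··> p5, ··d··> p6
  p5 = (0 + 0) | 0\{a,b,d} | d.0 → ··d··> p7
  p6 = b.((0 + 0) | 0\{a,b,d}) | 0 → ··b··> p7
  p7 = (0 + 0) | 0\{a,b,d} | 0 → stopped
Reachable graph of Q (6 states):
  q0 = b.((0 + 0) | 0\{a,b,d}) | a.d.0 → ··a··> q1, ··b··> q2
  q1 = b.((0 + 0) | 0\{a,b,d}) | d.0 → ··b··> q3, ··d··> q4
  q2 = (0 + 0) | 0\{a,b,d} | a.d.0 → ··a··> q3
  q3 = (0 + 0) | 0\{a,b,d} | d.0 → ··d··> q5
  q4 = b.((0 + 0) | 0\{a,b,d}) | 0 → ··b··> q5
  q5 = (0 + 0) | 0\{a,b,d} | 0 → stopped
Run σ = ⟨add⟩ on P: start {p0}
  [1] a ⇒ {p1}
  [2] d ⇒ {p4}
  [3] d ⇒ {p6}
  — P admits the full trace.
Run σ = ⟨add⟩ on Q: start {q0}
  [1] a ⇒ {q1}
  [2] d ⇒ {q4}
  [3] d ⇒ ∅  — Q cannot continue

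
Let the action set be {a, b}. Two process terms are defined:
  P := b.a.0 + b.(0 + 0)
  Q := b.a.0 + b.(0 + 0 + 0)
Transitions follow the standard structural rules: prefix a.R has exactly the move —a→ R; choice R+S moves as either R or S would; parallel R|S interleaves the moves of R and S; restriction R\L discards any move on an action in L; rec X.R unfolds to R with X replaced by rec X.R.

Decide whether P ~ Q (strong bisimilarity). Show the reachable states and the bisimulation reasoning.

bisimilar

P's transition system — 4 states:
  m0 = b.a.0 + b.(0 + 0) ⊢ ··b··> m1, ··b··> m2
  m1 = 0 + 0 ⊢ ·
  m2 = a.0 ⊢ ··a··> m3
  m3 = 0 ⊢ ·
Q's transition system — 4 states:
  n0 = b.a.0 + b.(0 + 0 + 0) ⊢ ··b··> n1, ··b··> n2
  n1 = 0 + 0 + 0 ⊢ ·
  n2 = a.0 ⊢ ··a··> n3
  n3 = 0 ⊢ ·
Partition-refinement fixed point:
  B0 = {m0, n0}
  B1 = {m2, n2}
  B2 = {m1, m3, n1, n3}
m0 ∈ B0, n0 ∈ B0 → same block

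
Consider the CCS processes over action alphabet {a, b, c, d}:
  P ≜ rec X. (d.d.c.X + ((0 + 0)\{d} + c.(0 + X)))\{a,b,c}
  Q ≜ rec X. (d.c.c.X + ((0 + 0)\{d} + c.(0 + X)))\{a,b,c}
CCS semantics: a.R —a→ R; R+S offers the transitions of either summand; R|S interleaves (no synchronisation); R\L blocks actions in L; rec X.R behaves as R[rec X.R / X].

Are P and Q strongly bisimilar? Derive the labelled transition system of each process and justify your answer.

not bisimilar

LTS(P): 3 reachable states
  u0 = rec X. (d.d.c.X + ((0 + 0)\{d} + c.(0 + X)))\{a,b,c} → -d-> u1
  u1 = (d.c.(rec X. (d.d.c.X + ((0 + 0)\{d} + c.(0 + X)))\{a,b,c}))\{a,b,c} → -d-> u2
  u2 = (c.(rec X. (d.d.c.X + ((0 + 0)\{d} + c.(0 + X)))\{a,b,c}))\{a,b,c} → stopped
LTS(Q): 2 reachable states
  v0 = rec X. (d.c.c.X + ((0 + 0)\{d} + c.(0 + X)))\{a,b,c} → -d-> v1
  v1 = (c.c.(rec X. (d.c.c.X + ((0 + 0)\{d} + c.(0 + X)))\{a,b,c}))\{a,b,c} → stopped
Partition-refinement fixed point:
  B0 = {u0}
  B1 = {u1, v0}
  B2 = {u2, v1}
u0 ∈ B0, v0 ∈ B1 → different blocks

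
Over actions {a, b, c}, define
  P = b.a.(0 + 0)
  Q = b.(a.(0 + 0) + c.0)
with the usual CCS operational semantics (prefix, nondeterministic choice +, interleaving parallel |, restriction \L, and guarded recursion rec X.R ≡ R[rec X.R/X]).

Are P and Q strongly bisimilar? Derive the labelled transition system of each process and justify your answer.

P ≁ Q

Reachable graph of P (3 states):
  m0 = b.a.(0 + 0) → —b→ m1
  m1 = a.(0 + 0) → —a→ m2
  m2 = 0 + 0 → ·
Reachable graph of Q (4 states):
  n0 = b.(a.(0 + 0) + c.0) → —b→ n1
  n1 = a.(0 + 0) + c.0 → —a→ n2, —c→ n3
  n2 = 0 + 0 → ·
  n3 = 0 → ·
Bisimilarity quotient blocks:
  B0 = {m0}
  B1 = {m1}
  B2 = {m2, n2, n3}
  B3 = {n0}
  B4 = {n1}
m0 ∈ B0, n0 ∈ B3 → different blocks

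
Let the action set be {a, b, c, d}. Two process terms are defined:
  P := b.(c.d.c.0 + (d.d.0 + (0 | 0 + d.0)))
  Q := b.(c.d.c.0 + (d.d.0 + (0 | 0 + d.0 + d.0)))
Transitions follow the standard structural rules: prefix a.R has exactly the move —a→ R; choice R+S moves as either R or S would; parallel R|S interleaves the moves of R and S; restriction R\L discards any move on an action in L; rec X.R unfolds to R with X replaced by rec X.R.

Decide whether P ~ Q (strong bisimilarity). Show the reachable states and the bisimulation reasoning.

LTS(P): 6 reachable states
  p0 = b.(c.d.c.0 + (d.d.0 + (0 | 0 + d.0))) → -b-> p1
  p1 = c.d.c.0 + (d.d.0 + (0 | 0 + d.0)) → -c-> p2, -d-> p3, -d-> p4
  p2 = d.c.0 → -d-> p5
  p3 = 0 → deadlocked
  p4 = d.0 → -d-> p3
  p5 = c.0 → -c-> p3
LTS(Q): 6 reachable states
  q0 = b.(c.d.c.0 + (d.d.0 + (0 | 0 + d.0 + d.0))) → -b-> q1
  q1 = c.d.c.0 + (d.d.0 + (0 | 0 + d.0 + d.0)) → -c-> q2, -d-> q3, -d-> q4
  q2 = d.c.0 → -d-> q5
  q3 = 0 → deadlocked
  q4 = d.0 → -d-> q3
  q5 = c.0 → -c-> q3
Bisimilarity quotient blocks:
  B0 = {p0, q0}
  B1 = {p1, q1}
  B2 = {p3, q3}
  B3 = {p4, q4}
  B4 = {p2, q2}
  B5 = {p5, q5}
p0 ∈ B0, q0 ∈ B0 → same block

P ~ Q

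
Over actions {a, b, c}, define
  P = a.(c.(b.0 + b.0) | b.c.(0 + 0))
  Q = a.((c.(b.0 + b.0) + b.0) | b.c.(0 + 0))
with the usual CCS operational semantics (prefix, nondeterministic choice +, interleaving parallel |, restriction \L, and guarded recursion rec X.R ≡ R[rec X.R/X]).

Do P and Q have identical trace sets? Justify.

LTS(P): 10 reachable states
  p0 = a.(c.(b.0 + b.0) | b.c.(0 + 0)) → —a→ p1
  p1 = c.(b.0 + b.0) | b.c.(0 + 0) → —b→ p2, —c→ p3
  p2 = c.(b.0 + b.0) | c.(0 + 0) → —c→ p4, —c→ p5
  p3 = (b.0 + b.0) | b.c.(0 + 0) → —b→ p4, —b→ p6
  p4 = (b.0 + b.0) | c.(0 + 0) → —b→ p7, —c→ p8
  p5 = c.(b.0 + b.0) | (0 + 0) → —c→ p8
  p6 = 0 | b.c.(0 + 0) → —b→ p7
  p7 = 0 | c.(0 + 0) → —c→ p9
  p8 = (b.0 + b.0) | (0 + 0) → —b→ p9
  p9 = 0 | (0 + 0) → (no moves)
LTS(Q): 10 reachable states
  q0 = a.((c.(b.0 + b.0) + b.0) | b.c.(0 + 0)) → —a→ q1
  q1 = (c.(b.0 + b.0) + b.0) | b.c.(0 + 0) → —b→ q2, —b→ q3, —c→ q4
  q2 = (c.(b.0 + b.0) + b.0) | c.(0 + 0) → —b→ q5, —c→ q6, —c→ q7
  q3 = 0 | b.c.(0 + 0) → —b→ q5
  q4 = (b.0 + b.0) | b.c.(0 + 0) → —b→ q3, —b→ q6
  q5 = 0 | c.(0 + 0) → —c→ q8
  q6 = (b.0 + b.0) | c.(0 + 0) → —b→ q5, —c→ q9
  q7 = (c.(b.0 + b.0) + b.0) | (0 + 0) → —b→ q8, —c→ q9
  q8 = 0 | (0 + 0) → (no moves)
  q9 = (b.0 + b.0) | (0 + 0) → —b→ q8
Executing abb from Q (initial set {q0}):
  after a @ step 1: {q1}
  after b @ step 2: {q2, q3}
  after b @ step 3: {q5}
  Q completes σ.
Executing abb from P (initial set {p0}):
  after a @ step 1: {p1}
  after b @ step 2: {p2}
  after b @ step 3: ∅  — P cannot continue

NO — witness ⟨abb⟩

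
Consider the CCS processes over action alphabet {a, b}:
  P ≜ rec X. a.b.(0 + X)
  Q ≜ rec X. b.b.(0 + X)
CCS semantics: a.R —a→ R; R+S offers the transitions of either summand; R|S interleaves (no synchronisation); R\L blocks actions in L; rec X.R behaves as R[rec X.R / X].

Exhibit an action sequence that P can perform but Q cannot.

a

LTS(P): 3 reachable states
  u0 = rec X. a.b.(0 + X) → —a→ u1
  u1 = b.(0 + (rec X. a.b.(0 + X))) → —b→ u2
  u2 = 0 + (rec X. a.b.(0 + X)) → —a→ u1
LTS(Q): 3 reachable states
  v0 = rec X. b.b.(0 + X) → —b→ v1
  v1 = b.(0 + (rec X. b.b.(0 + X))) → —b→ v2
  v2 = 0 + (rec X. b.b.(0 + X)) → —b→ v1
Run σ = ⟨a⟩ on P: start {u0}
  step 1 (a): {u1}
  P completes σ.
Run σ = ⟨a⟩ on Q: start {v0}
  step 1 (a): no successor for Q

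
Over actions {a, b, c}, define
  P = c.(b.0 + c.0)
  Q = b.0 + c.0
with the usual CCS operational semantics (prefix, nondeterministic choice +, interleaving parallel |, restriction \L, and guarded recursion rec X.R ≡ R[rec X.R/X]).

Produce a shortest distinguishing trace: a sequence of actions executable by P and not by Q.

LTS(P): 3 reachable states
  u0 = c.(b.0 + c.0) has moves --c--▸ u1
  u1 = b.0 + c.0 has moves --b--▸ u2, --c--▸ u2
  u2 = 0 has moves ·
LTS(Q): 2 reachable states
  v0 = b.0 + c.0 has moves --b--▸ v1, --c--▸ v1
  v1 = 0 has moves ·
Run σ = ⟨cb⟩ on P: start {u0}
  after c @ step 1: {u1}
  after b @ step 2: {u2}
  — P admits the full trace.
Run σ = ⟨cb⟩ on Q: start {v0}
  after c @ step 1: {v1}
  after b @ step 2: ∅  — Q cannot continue

cb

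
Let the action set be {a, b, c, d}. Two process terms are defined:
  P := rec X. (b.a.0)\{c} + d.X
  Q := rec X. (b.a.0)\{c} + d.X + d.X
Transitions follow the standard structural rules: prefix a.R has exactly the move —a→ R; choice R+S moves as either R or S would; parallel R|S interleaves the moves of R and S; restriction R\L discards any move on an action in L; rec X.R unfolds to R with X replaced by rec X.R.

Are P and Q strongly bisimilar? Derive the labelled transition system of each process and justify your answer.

P ~ Q

LTS(P): 3 reachable states
  s0 = rec X. (b.a.0)\{c} + d.X → —b→ s1, —d→ s0
  s1 = (a.0)\{c} → —a→ s2
  s2 = 0\{c} → stopped
LTS(Q): 3 reachable states
  t0 = rec X. (b.a.0)\{c} + d.X + d.X → —b→ t1, —d→ t0
  t1 = (a.0)\{c} → —a→ t2
  t2 = 0\{c} → stopped
Bisimilarity quotient blocks:
  B0 = {s0, t0}
  B1 = {s1, t1}
  B2 = {s2, t2}
s0 ∈ B0, t0 ∈ B0 → same block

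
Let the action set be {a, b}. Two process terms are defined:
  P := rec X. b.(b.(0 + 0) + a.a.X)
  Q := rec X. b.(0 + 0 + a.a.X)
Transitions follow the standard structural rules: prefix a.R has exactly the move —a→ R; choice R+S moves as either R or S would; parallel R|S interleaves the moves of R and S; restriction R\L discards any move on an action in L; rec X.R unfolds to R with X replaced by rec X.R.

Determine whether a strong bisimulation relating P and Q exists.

NO

P's transition system — 4 states:
  u0 = rec X. b.(b.(0 + 0) + a.a.X) → —b→ u1
  u1 = b.(0 + 0) + a.a.(rec X. b.(b.(0 + 0) + a.a.X)) → —a→ u2, —b→ u3
  u2 = a.(rec X. b.(b.(0 + 0) + a.a.X)) → —a→ u0
  u3 = 0 + 0 → (no moves)
Q's transition system — 3 states:
  v0 = rec X. b.(0 + 0 + a.a.X) → —b→ v1
  v1 = 0 + 0 + a.a.(rec X. b.(0 + 0 + a.a.X)) → —a→ v2
  v2 = a.(rec X. b.(0 + 0 + a.a.X)) → —a→ v0
Coarsest stable partition (strong bisimilarity classes):
  B0 = {u0}
  B1 = {u1}
  B2 = {u2}
  B3 = {u3}
  B4 = {v0}
  B5 = {v1}
  B6 = {v2}
u0 ∈ B0, v0 ∈ B4 → different blocks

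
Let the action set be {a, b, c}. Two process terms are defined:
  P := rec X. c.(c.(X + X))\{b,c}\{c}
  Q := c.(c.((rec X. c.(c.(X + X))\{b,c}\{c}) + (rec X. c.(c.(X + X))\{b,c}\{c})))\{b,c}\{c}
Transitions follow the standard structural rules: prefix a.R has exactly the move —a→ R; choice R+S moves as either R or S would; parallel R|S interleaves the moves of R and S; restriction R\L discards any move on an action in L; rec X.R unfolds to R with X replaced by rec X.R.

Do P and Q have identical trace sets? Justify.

trace-equivalent

LTS(P): 2 reachable states
  m0 = rec X. c.(c.(X + X))\{b,c}\{c} has moves =c=> m1
  m1 = (c.((rec X. c.(c.(X + X))\{b,c}\{c}) + (rec X. c.(c.(X + X))\{b,c}\{c})))\{b,c}\{c} has moves (no moves)
LTS(Q): 2 reachable states
  n0 = c.(c.((rec X. c.(c.(X + X))\{b,c}\{c}) + (rec X. c.(c.(X + X))\{b,c}\{c})))\{b,c}\{c} has moves =c=> n1
  n1 = (c.((rec X. c.(c.(X + X))\{b,c}\{c}) + (rec X. c.(c.(X + X))\{b,c}\{c})))\{b,c}\{c} has moves (no moves)
Bisimilarity quotient blocks:
  B0 = {m0, n0}
  B1 = {m1, n1}
m0 ∈ B0, n0 ∈ B0 → same block
Bisimilar ⇒ trace-equivalent.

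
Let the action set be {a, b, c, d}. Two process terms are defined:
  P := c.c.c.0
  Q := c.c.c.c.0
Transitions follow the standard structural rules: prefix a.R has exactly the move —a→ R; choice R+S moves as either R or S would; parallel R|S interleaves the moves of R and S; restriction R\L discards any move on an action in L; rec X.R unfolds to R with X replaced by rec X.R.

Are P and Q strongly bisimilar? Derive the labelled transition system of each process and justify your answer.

P's transition system — 4 states:
  m0 = c.c.c.0 → =c=> m1
  m1 = c.c.0 → =c=> m2
  m2 = c.0 → =c=> m3
  m3 = 0 → stopped
Q's transition system — 5 states:
  n0 = c.c.c.c.0 → =c=> n1
  n1 = c.c.c.0 → =c=> n2
  n2 = c.c.0 → =c=> n3
  n3 = c.0 → =c=> n4
  n4 = 0 → stopped
Bisimilarity quotient blocks:
  B0 = {m0, n1}
  B1 = {m1, n2}
  B2 = {m2, n3}
  B3 = {m3, n4}
  B4 = {n0}
m0 ∈ B0, n0 ∈ B4 → different blocks

not bisimilar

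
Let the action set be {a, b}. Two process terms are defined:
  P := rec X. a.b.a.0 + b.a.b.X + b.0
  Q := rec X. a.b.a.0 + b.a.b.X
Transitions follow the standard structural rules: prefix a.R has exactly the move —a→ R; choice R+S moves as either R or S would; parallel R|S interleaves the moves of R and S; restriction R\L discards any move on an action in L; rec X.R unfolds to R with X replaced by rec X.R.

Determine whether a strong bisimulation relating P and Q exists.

not bisimilar

Reachable graph of P (6 states):
  u0 = rec X. a.b.a.0 + b.a.b.X + b.0 → -a-> u1, -b-> u2, -b-> u3
  u1 = b.a.0 → -b-> u4
  u2 = 0 → (no moves)
  u3 = a.b.(rec X. a.b.a.0 + b.a.b.X + b.0) → -a-> u5
  u4 = a.0 → -a-> u2
  u5 = b.(rec X. a.b.a.0 + b.a.b.X + b.0) → -b-> u0
Reachable graph of Q (6 states):
  v0 = rec X. a.b.a.0 + b.a.b.X → -a-> v1, -b-> v2
  v1 = b.a.0 → -b-> v3
  v2 = a.b.(rec X. a.b.a.0 + b.a.b.X) → -a-> v4
  v3 = a.0 → -a-> v5
  v4 = b.(rec X. a.b.a.0 + b.a.b.X) → -b-> v0
  v5 = 0 → (no moves)
Bisimilarity quotient blocks:
  B0 = {u0}
  B1 = {u2, v5}
  B2 = {u3}
  B3 = {u5}
  B4 = {u1, v1}
  B5 = {u4, v3}
  B6 = {v0}
  B7 = {v2}
  B8 = {v4}
u0 ∈ B0, v0 ∈ B6 → different blocks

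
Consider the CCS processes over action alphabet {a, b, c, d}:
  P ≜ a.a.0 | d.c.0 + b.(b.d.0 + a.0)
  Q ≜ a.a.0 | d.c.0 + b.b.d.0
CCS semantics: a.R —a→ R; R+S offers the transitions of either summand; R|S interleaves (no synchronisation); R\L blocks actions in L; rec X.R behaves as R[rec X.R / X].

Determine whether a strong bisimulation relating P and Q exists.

NO

Reachable graph of P (12 states):
  m0 = a.a.0 | d.c.0 + b.(b.d.0 + a.0) has moves ··a··> m1, ··b··> m2, ··d··> m3
  m1 = a.0 | d.c.0 has moves ··a··> m4, ··d··> m5
  m2 = b.d.0 + a.0 has moves ··a··> m6, ··b··> m7
  m3 = a.a.0 | c.0 has moves ··a··> m5, ··c··> m8
  m4 = 0 | d.c.0 has moves ··d··> m9
  m5 = a.0 | c.0 has moves ··a··> m9, ··c··> m10
  m6 = 0 has moves (no moves)
  m7 = d.0 has moves ··d··> m6
  m8 = a.a.0 | 0 has moves ··a··> m10
  m9 = 0 | c.0 has moves ··c··> m11
  m10 = a.0 | 0 has moves ··a··> m11
  m11 = 0 | 0 has moves (no moves)
Reachable graph of Q (12 states):
  n0 = a.a.0 | d.c.0 + b.b.d.0 has moves ··a··> n1, ··b··> n2, ··d··> n3
  n1 = a.0 | d.c.0 has moves ··a··> n4, ··d··> n5
  n2 = b.d.0 has moves ··b··> n6
  n3 = a.a.0 | c.0 has moves ··a··> n5, ··c··> n7
  n4 = 0 | d.c.0 has moves ··d··> n8
  n5 = a.0 | c.0 has moves ··a··> n8, ··c··> n9
  n6 = d.0 has moves ··d··> n10
  n7 = a.a.0 | 0 has moves ··a··> n9
  n8 = 0 | c.0 has moves ··c··> n11
  n9 = a.0 | 0 has moves ··a··> n11
  n10 = 0 has moves (no moves)
  n11 = 0 | 0 has moves (no moves)
Coarsest stable partition (strong bisimilarity classes):
  B0 = {m0}
  B1 = {m1, n1}
  B2 = {m5, n5}
  B3 = {m10, n9}
  B4 = {m11, m6, n10, n11}
  B5 = {m9, n8}
  B6 = {m4, n4}
  B7 = {m2}
  B8 = {m7, n6}
  B9 = {m3, n3}
  B10 = {m8, n7}
  B11 = {n0}
  B12 = {n2}
m0 ∈ B0, n0 ∈ B11 → different blocks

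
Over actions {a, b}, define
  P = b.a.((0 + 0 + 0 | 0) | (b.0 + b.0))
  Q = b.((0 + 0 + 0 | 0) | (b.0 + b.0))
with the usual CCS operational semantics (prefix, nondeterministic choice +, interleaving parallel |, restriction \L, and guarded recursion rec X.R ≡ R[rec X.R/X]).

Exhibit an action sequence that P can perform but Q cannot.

ba

Reachable graph of P (4 states):
  p0 = b.a.((0 + 0 + 0 | 0) | (b.0 + b.0)) :: ··b··> p1
  p1 = a.((0 + 0 + 0 | 0) | (b.0 + b.0)) :: ··a··> p2
  p2 = (0 + 0 + 0 | 0) | (b.0 + b.0) :: ··b··> p3
  p3 = (0 + 0 + 0 | 0) | 0 :: deadlocked
Reachable graph of Q (3 states):
  q0 = b.((0 + 0 + 0 | 0) | (b.0 + b.0)) :: ··b··> q1
  q1 = (0 + 0 + 0 | 0) | (b.0 + b.0) :: ··b··> q2
  q2 = (0 + 0 + 0 | 0) | 0 :: deadlocked
Trace ⟨ba⟩ through P, begin at {p0}:
  step 1 (b): {p1}
  step 2 (a): {p2}
  P completes σ.
Trace ⟨ba⟩ through Q, begin at {q0}:
  step 1 (b): {q1}
  step 2 (a): ∅  — Q cannot continue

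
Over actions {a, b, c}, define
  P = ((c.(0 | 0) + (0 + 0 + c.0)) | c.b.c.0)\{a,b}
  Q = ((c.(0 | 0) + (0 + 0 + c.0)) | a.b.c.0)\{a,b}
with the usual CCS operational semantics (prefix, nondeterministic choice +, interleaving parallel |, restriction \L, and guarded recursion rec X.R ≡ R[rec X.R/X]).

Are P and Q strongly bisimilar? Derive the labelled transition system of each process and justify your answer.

LTS(P): 6 reachable states
  p0 = ((c.(0 | 0) + (0 + 0 + c.0)) | c.b.c.0)\{a,b} has moves ··c··> p1, ··c··> p2, ··c··> p3
  p1 = ((c.(0 | 0) + (0 + 0 + c.0)) | b.c.0)\{a,b} has moves ··c··> p4, ··c··> p5
  p2 = (0 | 0 | c.b.c.0)\{a,b} has moves ··c··> p4
  p3 = (0 | c.b.c.0)\{a,b} has moves ··c··> p5
  p4 = (0 | 0 | b.c.0)\{a,b} has moves ·
  p5 = (0 | b.c.0)\{a,b} has moves ·
LTS(Q): 3 reachable states
  q0 = ((c.(0 | 0) + (0 + 0 + c.0)) | a.b.c.0)\{a,b} has moves ··c··> q1, ··c··> q2
  q1 = (0 | 0 | a.b.c.0)\{a,b} has moves ·
  q2 = (0 | a.b.c.0)\{a,b} has moves ·
Bisimilarity quotient blocks:
  B0 = {p0}
  B1 = {p1, p2, p3, q0}
  B2 = {p4, p5, q1, q2}
p0 ∈ B0, q0 ∈ B1 → different blocks

P ≁ Q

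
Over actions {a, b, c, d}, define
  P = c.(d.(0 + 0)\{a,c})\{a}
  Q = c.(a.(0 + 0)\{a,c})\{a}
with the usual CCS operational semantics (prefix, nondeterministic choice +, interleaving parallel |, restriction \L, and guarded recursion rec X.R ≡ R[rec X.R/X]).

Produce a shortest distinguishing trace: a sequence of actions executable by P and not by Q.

cd

Reachable graph of P (3 states):
  p0 = c.(d.(0 + 0)\{a,c})\{a} | ··c··> p1
  p1 = (d.(0 + 0)\{a,c})\{a} | ··d··> p2
  p2 = (0 + 0)\{a,c}\{a} | stopped
Reachable graph of Q (2 states):
  q0 = c.(a.(0 + 0)\{a,c})\{a} | ··c··> q1
  q1 = (a.(0 + 0)\{a,c})\{a} | stopped
Run σ = ⟨cd⟩ on P: start {p0}
  step 1 (c): {p1}
  step 2 (d): {p2}
  — P admits the full trace.
Run σ = ⟨cd⟩ on Q: start {q0}
  step 1 (c): {q1}
  step 2 (d): ∅  — Q cannot continue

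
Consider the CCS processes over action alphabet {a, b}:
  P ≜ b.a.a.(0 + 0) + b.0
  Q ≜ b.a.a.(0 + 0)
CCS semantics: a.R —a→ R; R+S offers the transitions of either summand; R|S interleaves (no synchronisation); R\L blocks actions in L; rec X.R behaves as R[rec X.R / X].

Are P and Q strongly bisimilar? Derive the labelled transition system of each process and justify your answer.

NO

LTS(P): 5 reachable states
  m0 = b.a.a.(0 + 0) + b.0 ⊢ =b=> m1, =b=> m2
  m1 = 0 ⊢ ∅
  m2 = a.a.(0 + 0) ⊢ =a=> m3
  m3 = a.(0 + 0) ⊢ =a=> m4
  m4 = 0 + 0 ⊢ ∅
LTS(Q): 4 reachable states
  n0 = b.a.a.(0 + 0) ⊢ =b=> n1
  n1 = a.a.(0 + 0) ⊢ =a=> n2
  n2 = a.(0 + 0) ⊢ =a=> n3
  n3 = 0 + 0 ⊢ ∅
Partition-refinement fixed point:
  B0 = {m0}
  B1 = {m2, n1}
  B2 = {m3, n2}
  B3 = {m1, m4, n3}
  B4 = {n0}
m0 ∈ B0, n0 ∈ B4 → different blocks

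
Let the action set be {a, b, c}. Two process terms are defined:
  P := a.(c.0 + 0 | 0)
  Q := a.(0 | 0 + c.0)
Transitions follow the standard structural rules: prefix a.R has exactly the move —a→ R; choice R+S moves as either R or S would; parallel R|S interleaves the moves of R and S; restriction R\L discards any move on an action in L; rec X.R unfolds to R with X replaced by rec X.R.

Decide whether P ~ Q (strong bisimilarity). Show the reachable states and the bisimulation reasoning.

LTS(P): 3 reachable states
  p0 = a.(c.0 + 0 | 0) | —a→ p1
  p1 = c.0 + 0 | 0 | —c→ p2
  p2 = 0 | ∅
LTS(Q): 3 reachable states
  q0 = a.(0 | 0 + c.0) | —a→ q1
  q1 = 0 | 0 + c.0 | —c→ q2
  q2 = 0 | ∅
Coarsest stable partition (strong bisimilarity classes):
  B0 = {p0, q0}
  B1 = {p1, q1}
  B2 = {p2, q2}
p0 ∈ B0, q0 ∈ B0 → same block

bisimilar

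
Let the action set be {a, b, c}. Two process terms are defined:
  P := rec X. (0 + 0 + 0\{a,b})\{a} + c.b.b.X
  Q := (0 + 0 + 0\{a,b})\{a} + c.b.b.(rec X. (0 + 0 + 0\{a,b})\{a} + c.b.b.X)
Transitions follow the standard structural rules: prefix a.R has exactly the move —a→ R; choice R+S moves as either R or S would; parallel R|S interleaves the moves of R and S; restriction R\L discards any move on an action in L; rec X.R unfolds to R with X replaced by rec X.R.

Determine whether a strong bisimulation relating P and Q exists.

LTS(P): 3 reachable states
  s0 = rec X. (0 + 0 + 0\{a,b})\{a} + c.b.b.X | =c=> s1
  s1 = b.b.(rec X. (0 + 0 + 0\{a,b})\{a} + c.b.b.X) | =b=> s2
  s2 = b.(rec X. (0 + 0 + 0\{a,b})\{a} + c.b.b.X) | =b=> s0
LTS(Q): 4 reachable states
  t0 = (0 + 0 + 0\{a,b})\{a} + c.b.b.(rec X. (0 + 0 + 0\{a,b})\{a} + c.b.b.X) | =c=> t1
  t1 = b.b.(rec X. (0 + 0 + 0\{a,b})\{a} + c.b.b.X) | =b=> t2
  t2 = b.(rec X. (0 + 0 + 0\{a,b})\{a} + c.b.b.X) | =b=> t3
  t3 = rec X. (0 + 0 + 0\{a,b})\{a} + c.b.b.X | =c=> t1
Coarsest stable partition (strong bisimilarity classes):
  B0 = {s0, t0, t3}
  B1 = {s1, t1}
  B2 = {s2, t2}
s0 ∈ B0, t0 ∈ B0 → same block

P ~ Q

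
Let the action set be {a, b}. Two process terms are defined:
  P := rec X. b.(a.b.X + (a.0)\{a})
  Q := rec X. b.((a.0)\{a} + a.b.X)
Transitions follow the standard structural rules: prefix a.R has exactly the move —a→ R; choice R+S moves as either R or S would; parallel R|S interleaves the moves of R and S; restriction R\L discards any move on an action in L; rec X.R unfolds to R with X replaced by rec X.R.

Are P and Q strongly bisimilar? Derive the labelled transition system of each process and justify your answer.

P ~ Q

P's transition system — 3 states:
  s0 = rec X. b.(a.b.X + (a.0)\{a}) has moves ··b··> s1
  s1 = a.b.(rec X. b.(a.b.X + (a.0)\{a})) + (a.0)\{a} has moves ··a··> s2
  s2 = b.(rec X. b.(a.b.X + (a.0)\{a})) has moves ··b··> s0
Q's transition system — 3 states:
  t0 = rec X. b.((a.0)\{a} + a.b.X) has moves ··b··> t1
  t1 = (a.0)\{a} + a.b.(rec X. b.((a.0)\{a} + a.b.X)) has moves ··a··> t2
  t2 = b.(rec X. b.((a.0)\{a} + a.b.X)) has moves ··b··> t0
Bisimilarity quotient blocks:
  B0 = {s0, t0}
  B1 = {s1, t1}
  B2 = {s2, t2}
s0 ∈ B0, t0 ∈ B0 → same block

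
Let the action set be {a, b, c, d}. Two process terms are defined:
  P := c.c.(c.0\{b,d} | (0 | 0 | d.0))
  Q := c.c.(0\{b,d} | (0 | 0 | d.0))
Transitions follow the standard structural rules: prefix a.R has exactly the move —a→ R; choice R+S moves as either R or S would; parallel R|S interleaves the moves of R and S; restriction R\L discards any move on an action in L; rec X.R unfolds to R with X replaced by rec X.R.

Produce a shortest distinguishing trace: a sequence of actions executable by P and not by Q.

ccc

P's transition system — 6 states:
  u0 = c.c.(c.0\{b,d} | (0 | 0 | d.0)) has moves --c--▸ u1
  u1 = c.(c.0\{b,d} | (0 | 0 | d.0)) has moves --c--▸ u2
  u2 = c.0\{b,d} | (0 | 0 | d.0) has moves --c--▸ u3, --d--▸ u4
  u3 = 0\{b,d} | (0 | 0 | d.0) has moves --d--▸ u5
  u4 = c.0\{b,d} | (0 | 0 | 0) has moves --c--▸ u5
  u5 = 0\{b,d} | (0 | 0 | 0) has moves ·
Q's transition system — 4 states:
  v0 = c.c.(0\{b,d} | (0 | 0 | d.0)) has moves --c--▸ v1
  v1 = c.(0\{b,d} | (0 | 0 | d.0)) has moves --c--▸ v2
  v2 = 0\{b,d} | (0 | 0 | d.0) has moves --d--▸ v3
  v3 = 0\{b,d} | (0 | 0 | 0) has moves ·
Run σ = ⟨ccc⟩ on P: start {u0}
  after c @ step 1: {u1}
  after c @ step 2: {u2}
  after c @ step 3: {u3}
  — P admits the full trace.
Run σ = ⟨ccc⟩ on Q: start {v0}
  after c @ step 1: {v1}
  after c @ step 2: {v2}
  after c @ step 3: ∅ (Q stuck)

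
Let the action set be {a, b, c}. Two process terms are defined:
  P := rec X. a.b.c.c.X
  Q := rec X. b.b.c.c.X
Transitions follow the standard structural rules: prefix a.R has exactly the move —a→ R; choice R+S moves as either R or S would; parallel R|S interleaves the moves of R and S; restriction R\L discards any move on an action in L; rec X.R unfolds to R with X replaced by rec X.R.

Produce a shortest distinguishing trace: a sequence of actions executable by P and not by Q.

a

Reachable graph of P (4 states):
  m0 = rec X. a.b.c.c.X | --a--▸ m1
  m1 = b.c.c.(rec X. a.b.c.c.X) | --b--▸ m2
  m2 = c.c.(rec X. a.b.c.c.X) | --c--▸ m3
  m3 = c.(rec X. a.b.c.c.X) | --c--▸ m0
Reachable graph of Q (4 states):
  n0 = rec X. b.b.c.c.X | --b--▸ n1
  n1 = b.c.c.(rec X. b.b.c.c.X) | --b--▸ n2
  n2 = c.c.(rec X. b.b.c.c.X) | --c--▸ n3
  n3 = c.(rec X. b.b.c.c.X) | --c--▸ n0
Trace ⟨a⟩ through P, begin at {m0}:
  after a @ step 1: {m1}
  ✓ P
Trace ⟨a⟩ through Q, begin at {n0}:
  after a @ step 1: no successor for Q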